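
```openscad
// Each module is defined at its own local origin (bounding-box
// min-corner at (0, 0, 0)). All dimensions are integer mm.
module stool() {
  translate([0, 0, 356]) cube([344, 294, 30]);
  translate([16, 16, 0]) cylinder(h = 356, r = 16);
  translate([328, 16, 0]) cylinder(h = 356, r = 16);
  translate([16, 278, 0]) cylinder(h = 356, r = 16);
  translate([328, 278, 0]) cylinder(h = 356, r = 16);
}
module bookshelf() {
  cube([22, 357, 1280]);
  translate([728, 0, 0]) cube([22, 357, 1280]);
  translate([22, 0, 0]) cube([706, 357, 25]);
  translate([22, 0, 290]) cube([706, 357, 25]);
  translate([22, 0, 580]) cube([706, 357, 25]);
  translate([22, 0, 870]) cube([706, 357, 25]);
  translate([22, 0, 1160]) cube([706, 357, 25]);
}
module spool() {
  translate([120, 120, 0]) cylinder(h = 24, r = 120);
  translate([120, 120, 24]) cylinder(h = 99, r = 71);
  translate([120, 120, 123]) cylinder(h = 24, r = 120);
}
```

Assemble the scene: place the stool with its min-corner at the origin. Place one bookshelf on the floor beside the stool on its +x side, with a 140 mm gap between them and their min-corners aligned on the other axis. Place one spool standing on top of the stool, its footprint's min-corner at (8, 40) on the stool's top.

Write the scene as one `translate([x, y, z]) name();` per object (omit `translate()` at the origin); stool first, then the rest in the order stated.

stool();
translate([484, 0, 0]) bookshelf();
translate([8, 40, 386]) spool();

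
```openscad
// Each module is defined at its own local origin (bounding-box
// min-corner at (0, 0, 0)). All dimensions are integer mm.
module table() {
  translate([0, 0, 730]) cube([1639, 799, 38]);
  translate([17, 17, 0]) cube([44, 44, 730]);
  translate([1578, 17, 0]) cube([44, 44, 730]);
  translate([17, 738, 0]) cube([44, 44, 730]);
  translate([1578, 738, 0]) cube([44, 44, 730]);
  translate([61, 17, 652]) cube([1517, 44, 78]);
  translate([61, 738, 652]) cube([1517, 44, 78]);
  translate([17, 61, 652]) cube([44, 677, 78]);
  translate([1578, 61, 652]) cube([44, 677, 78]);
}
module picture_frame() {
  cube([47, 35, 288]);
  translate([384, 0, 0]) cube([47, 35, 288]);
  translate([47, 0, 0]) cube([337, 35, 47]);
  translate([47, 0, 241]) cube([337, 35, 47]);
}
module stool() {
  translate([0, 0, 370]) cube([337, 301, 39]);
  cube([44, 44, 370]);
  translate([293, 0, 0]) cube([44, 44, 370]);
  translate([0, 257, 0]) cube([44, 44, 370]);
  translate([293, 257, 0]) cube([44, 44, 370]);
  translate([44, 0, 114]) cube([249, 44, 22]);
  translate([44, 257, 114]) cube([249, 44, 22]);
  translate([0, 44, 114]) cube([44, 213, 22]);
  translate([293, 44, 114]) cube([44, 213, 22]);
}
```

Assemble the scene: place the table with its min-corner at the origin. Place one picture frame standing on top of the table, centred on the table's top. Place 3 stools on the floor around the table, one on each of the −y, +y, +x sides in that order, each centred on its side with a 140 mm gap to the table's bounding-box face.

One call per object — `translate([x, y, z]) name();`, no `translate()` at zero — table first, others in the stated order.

table();
translate([604, 382, 768]) picture_frame();
translate([651, -441, 0]) stool();
translate([651, 939, 0]) stool();
translate([1779, 249, 0]) stool();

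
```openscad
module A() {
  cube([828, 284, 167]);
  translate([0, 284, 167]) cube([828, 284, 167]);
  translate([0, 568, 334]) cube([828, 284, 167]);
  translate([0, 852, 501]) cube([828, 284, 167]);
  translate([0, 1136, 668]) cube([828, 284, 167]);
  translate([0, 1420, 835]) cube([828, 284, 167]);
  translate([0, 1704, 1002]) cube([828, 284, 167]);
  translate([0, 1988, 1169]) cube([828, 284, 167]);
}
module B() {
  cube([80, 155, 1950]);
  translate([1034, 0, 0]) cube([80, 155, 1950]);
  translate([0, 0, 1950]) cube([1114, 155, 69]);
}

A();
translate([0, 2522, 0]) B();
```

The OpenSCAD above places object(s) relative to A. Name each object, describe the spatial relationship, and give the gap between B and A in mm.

A is a staircase. B is a door frame. The door frame is on the floor beside the staircase on its +y side. The gap between the door frame and the staircase is 250 mm.

The door frame's nearest face is 250 mm from the staircase's +y face.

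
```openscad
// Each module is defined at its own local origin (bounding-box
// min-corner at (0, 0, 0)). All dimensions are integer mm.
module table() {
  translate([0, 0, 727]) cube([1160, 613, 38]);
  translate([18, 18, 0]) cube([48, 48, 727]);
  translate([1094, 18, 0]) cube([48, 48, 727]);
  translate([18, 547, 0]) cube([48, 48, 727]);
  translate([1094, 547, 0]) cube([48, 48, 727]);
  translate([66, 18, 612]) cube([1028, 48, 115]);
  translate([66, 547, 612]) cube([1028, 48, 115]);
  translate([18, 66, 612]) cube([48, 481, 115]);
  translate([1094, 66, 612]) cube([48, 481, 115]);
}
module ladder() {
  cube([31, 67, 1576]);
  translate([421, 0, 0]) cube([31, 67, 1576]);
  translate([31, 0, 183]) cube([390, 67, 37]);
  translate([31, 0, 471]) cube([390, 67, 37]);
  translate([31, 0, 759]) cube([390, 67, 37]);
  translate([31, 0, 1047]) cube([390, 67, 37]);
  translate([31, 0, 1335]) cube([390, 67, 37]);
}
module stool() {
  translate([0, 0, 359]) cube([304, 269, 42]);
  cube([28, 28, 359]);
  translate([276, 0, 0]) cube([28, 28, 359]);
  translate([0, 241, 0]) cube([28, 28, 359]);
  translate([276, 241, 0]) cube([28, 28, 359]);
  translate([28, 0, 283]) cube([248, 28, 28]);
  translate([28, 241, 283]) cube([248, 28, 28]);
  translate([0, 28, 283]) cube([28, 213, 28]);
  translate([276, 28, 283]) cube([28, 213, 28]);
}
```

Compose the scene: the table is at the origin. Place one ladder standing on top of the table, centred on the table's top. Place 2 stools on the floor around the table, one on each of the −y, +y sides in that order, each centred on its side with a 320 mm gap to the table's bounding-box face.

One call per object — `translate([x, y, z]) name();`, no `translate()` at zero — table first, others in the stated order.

table();
translate([354, 273, 765]) ladder();
translate([428, -589, 0]) stool();
translate([428, 933, 0]) stool();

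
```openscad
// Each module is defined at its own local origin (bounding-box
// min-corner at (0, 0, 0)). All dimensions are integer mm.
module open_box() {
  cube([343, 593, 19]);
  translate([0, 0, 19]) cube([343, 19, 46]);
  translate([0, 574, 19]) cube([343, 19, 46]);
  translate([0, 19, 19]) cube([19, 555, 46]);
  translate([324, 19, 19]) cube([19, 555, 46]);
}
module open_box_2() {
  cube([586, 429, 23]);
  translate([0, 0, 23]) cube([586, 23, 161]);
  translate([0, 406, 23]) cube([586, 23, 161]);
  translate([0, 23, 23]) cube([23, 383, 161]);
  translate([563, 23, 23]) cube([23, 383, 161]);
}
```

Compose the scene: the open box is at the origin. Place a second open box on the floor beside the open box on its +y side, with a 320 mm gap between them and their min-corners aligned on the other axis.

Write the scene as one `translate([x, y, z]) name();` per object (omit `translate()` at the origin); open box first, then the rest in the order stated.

open_box();
translate([0, 913, 0]) open_box_2();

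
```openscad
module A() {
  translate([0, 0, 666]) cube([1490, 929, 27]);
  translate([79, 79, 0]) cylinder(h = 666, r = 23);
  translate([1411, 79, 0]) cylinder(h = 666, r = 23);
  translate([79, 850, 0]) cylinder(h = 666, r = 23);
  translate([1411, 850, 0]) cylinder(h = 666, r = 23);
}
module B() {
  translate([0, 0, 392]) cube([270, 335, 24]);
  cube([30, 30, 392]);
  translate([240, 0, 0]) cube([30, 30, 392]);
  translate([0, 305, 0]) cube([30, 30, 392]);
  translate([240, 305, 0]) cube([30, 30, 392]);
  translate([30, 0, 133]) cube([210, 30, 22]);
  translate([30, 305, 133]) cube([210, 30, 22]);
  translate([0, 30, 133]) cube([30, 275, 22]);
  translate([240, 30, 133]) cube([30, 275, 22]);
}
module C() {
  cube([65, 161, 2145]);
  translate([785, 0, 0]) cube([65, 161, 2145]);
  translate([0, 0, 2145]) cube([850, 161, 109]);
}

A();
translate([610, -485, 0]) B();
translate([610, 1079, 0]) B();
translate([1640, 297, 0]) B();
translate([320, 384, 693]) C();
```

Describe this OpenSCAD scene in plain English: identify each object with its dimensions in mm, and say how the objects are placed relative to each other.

A is a rectangular dining table. The top is 1490×929×27 mm with its upper surface at z = 693 mm. It stands on four round legs of 46 mm diameter, each leg's bounding box inset 56 mm from the nearest pair of top edges, running from the floor to the underside of the top.

B is a four-legged stool. The seat is a 270×335×24 mm slab whose top surface is at z = 416 mm; four square legs, each 30×30 mm in cross-section, run from the floor (z = 0) to the underside of the seat, each flush with a corner of the seat. Four stretchers, 30 mm wide and 22 mm tall, connect adjacent legs with their undersides at z = 133 mm, each running between the inner faces of the legs it joins and aligned with the legs' outer faces on the other axis.

C is a rectangular door frame: two vertical jambs of 65×161 mm section, 2145 mm tall, with a clear opening 720 mm wide between their inner faces. A header 109 mm tall and 161 mm deep lies on top of the jambs and spans the full outside width.

Three stools sit around the table at the −y, +y, +x sides. The door frame is on top of the table, centred.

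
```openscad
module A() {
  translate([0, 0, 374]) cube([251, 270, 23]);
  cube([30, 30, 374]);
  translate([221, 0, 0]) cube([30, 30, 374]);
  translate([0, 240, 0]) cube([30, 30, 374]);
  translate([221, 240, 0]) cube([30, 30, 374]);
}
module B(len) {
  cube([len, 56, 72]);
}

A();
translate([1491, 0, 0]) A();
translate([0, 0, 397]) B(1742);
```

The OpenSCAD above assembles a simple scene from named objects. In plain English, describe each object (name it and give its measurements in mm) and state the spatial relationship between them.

A is a four-legged stool. The seat is a 251×270×23 mm slab whose top surface is at z = 397 mm; four square legs, each 30×30 mm in cross-section, run from the floor (z = 0) to the underside of the seat, each flush with a corner of the seat.

B is a rectangular beam 1742 mm long (x), 56 mm deep (y), 72 mm thick (z).

The beam spans the tops of two stools placed 1240 mm apart, resting at z = 397 mm.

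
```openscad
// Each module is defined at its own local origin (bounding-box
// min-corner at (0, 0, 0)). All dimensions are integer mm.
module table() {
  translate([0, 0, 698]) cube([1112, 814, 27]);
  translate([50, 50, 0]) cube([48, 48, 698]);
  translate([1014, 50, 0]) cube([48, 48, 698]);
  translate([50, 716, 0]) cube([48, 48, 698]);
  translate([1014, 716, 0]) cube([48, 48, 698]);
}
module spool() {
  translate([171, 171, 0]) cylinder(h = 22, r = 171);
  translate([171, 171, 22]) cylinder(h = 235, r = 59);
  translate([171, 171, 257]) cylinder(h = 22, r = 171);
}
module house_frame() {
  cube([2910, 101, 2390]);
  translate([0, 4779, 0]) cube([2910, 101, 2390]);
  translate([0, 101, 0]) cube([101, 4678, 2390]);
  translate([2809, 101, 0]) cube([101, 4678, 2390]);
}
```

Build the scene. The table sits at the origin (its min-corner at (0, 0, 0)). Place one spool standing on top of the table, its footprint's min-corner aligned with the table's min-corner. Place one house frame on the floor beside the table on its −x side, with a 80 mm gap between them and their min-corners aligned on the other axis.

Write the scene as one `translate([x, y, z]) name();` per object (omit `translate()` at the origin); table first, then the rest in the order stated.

table();
translate([0, 0, 725]) spool();
translate([-2990, 0, 0]) house_frame();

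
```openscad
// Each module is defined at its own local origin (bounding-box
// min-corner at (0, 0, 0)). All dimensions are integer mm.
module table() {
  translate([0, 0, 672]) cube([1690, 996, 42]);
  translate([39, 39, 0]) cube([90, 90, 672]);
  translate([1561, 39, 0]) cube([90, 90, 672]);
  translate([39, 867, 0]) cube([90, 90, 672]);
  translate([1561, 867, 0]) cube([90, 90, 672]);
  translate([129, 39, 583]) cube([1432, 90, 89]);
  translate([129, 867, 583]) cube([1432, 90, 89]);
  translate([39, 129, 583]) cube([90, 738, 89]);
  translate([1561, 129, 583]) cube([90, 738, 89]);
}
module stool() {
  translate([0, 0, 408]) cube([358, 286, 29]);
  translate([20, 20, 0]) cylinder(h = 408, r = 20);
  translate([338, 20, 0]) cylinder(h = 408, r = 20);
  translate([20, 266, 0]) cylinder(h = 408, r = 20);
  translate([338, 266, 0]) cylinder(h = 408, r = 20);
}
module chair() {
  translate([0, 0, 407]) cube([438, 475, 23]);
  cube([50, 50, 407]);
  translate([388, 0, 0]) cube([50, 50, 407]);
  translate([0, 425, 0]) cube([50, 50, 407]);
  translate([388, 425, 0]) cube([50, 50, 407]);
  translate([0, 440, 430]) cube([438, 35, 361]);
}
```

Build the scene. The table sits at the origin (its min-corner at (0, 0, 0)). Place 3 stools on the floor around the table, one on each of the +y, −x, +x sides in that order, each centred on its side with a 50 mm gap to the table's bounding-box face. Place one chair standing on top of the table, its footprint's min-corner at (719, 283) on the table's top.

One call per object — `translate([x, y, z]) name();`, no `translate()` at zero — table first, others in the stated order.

table();
translate([666, 1046, 0]) stool();
translate([-408, 355, 0]) stool();
translate([1740, 355, 0]) stool();
translate([719, 283, 714]) chair();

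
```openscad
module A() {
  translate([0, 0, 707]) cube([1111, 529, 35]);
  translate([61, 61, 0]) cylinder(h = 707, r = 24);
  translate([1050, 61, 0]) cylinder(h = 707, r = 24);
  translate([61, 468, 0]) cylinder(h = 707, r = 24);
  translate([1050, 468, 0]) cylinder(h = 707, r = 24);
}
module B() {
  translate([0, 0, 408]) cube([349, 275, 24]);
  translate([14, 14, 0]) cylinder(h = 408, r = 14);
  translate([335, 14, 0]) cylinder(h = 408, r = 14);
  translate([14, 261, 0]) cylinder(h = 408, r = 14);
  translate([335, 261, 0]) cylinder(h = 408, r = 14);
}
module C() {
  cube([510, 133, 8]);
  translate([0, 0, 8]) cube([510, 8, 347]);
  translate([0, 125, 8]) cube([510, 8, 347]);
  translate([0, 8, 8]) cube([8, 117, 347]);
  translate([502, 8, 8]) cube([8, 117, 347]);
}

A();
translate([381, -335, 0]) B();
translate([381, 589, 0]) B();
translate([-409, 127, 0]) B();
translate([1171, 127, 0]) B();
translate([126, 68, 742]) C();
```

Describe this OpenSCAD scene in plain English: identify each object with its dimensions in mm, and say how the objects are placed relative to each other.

A is a table with a 1111×529 mm rectangular top, 35 mm thick, top surface at z = 742 mm, supported by four round legs of 48 mm diameter, each leg's bounding box inset 37 mm from the nearest pair of top edges, running from the floor.

B is a simple wooden stool: a rectangular seat 349 mm (x) by 275 mm (y), 24 mm thick, top face at z = 432 mm, on four round legs, each 28 mm in diameter. The legs rest on z = 0, each leg's axis is inset half a diameter from the nearest pair of seat edges (so the leg's bounding box is flush with the corner).

C is an open-topped rectangular box: outside dimensions 510×133×355 mm, with a uniform wall and base thickness of 8 mm. The base is a full 510×133 slab on the floor; four walls sit on top of the base. The front and back walls (the −y and +y sides) span the full width; the two side walls fit between them.

Four stools sit around the table at the −y, +y, −x, +x sides. The open box is on top of the table.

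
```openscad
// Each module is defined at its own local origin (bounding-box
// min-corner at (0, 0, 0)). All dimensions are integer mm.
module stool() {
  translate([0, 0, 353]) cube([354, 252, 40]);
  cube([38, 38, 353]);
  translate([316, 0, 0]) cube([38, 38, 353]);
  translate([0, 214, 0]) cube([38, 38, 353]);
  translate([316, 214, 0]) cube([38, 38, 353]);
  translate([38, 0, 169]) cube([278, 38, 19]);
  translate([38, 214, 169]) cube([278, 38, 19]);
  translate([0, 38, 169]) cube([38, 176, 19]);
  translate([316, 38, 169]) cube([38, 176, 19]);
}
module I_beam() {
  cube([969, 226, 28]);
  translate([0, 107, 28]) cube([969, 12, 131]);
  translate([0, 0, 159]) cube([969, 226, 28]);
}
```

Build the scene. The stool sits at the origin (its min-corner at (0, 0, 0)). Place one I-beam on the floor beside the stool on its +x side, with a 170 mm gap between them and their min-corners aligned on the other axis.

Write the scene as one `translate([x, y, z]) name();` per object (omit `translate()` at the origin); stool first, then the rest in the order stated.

stool();
translate([524, 0, 0]) I_beam();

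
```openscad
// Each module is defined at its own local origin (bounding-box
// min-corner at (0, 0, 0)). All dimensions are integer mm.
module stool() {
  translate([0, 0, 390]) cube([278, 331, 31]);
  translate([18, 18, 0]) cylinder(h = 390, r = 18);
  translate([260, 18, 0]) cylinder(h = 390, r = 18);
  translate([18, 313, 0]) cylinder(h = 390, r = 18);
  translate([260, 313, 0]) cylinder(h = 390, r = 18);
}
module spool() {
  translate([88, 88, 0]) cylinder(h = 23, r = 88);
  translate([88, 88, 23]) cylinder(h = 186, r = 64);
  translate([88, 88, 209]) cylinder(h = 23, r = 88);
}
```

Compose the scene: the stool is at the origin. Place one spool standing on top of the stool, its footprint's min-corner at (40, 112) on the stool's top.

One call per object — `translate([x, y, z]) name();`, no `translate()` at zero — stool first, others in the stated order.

stool();
translate([40, 112, 421]) spool();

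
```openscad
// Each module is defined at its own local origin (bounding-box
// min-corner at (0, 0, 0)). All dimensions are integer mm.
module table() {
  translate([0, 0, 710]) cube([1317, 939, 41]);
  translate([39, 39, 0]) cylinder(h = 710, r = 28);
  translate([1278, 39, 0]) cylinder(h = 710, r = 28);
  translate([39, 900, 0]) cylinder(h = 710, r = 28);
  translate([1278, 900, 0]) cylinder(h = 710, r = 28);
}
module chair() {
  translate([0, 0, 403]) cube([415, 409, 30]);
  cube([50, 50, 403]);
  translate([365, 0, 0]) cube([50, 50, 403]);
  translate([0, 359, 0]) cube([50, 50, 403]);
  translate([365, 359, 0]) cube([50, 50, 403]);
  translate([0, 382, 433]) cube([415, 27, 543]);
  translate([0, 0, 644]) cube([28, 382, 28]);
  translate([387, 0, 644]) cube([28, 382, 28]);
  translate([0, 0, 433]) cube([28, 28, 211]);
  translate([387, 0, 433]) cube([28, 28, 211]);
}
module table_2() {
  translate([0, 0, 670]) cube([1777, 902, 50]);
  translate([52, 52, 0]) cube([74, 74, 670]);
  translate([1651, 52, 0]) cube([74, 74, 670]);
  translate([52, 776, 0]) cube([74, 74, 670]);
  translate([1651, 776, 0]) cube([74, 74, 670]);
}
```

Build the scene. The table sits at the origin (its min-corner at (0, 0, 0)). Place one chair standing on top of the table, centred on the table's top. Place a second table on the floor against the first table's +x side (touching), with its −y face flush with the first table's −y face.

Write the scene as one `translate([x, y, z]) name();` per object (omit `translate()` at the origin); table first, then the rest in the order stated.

table();
translate([451, 265, 751]) chair();
translate([1317, 0, 0]) table_2();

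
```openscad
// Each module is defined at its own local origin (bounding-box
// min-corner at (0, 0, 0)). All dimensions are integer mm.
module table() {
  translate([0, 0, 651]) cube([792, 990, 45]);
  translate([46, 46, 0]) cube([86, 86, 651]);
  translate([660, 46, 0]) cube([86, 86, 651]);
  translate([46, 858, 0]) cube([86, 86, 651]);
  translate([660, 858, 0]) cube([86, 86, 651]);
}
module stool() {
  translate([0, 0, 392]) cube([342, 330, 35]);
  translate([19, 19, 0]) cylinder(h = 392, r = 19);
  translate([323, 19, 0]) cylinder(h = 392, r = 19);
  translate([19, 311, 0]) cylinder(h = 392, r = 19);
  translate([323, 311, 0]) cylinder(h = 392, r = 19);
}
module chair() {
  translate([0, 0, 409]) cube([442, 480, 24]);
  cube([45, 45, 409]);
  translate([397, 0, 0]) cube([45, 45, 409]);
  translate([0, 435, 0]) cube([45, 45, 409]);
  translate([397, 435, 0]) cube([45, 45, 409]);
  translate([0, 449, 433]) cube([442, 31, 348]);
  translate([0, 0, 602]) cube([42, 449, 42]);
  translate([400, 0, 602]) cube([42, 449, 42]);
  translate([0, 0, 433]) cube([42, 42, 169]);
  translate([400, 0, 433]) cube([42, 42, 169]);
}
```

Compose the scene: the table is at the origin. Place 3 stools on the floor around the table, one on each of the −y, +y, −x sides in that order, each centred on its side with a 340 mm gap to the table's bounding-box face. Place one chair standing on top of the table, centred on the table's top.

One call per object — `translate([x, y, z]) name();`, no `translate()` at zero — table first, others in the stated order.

table();
translate([225, -670, 0]) stool();
translate([225, 1330, 0]) stool();
translate([-682, 330, 0]) stool();
translate([175, 255, 696]) chair();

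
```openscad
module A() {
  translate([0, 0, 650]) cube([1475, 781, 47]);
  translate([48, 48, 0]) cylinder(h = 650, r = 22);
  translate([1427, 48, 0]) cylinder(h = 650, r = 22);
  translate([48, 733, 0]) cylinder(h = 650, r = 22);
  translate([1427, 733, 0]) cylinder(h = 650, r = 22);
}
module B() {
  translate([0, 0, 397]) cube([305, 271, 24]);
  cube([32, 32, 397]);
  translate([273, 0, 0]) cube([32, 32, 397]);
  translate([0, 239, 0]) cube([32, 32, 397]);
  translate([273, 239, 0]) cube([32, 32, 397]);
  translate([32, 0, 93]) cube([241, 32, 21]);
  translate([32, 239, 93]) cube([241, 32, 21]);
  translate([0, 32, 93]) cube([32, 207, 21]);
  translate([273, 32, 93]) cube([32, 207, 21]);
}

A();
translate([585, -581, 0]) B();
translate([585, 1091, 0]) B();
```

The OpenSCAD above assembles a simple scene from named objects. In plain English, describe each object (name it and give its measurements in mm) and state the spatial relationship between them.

A is a rectangular dining table. The top is 1475×781×47 mm with its upper surface at z = 697 mm. It stands on four round legs of 44 mm diameter, each leg's bounding box inset 26 mm from the nearest pair of top edges, running from the floor to the underside of the top.

B is a simple wooden stool: a rectangular seat 305 mm (x) by 271 mm (y), 24 mm thick, top face at z = 421 mm, on four square legs, each 32×32 mm in cross-section. The legs rest on z = 0, each flush with a corner of the seat. Four stretchers, 32 mm wide and 21 mm tall, connect adjacent legs with their undersides at z = 93 mm, each running between the inner faces of the legs it joins and aligned with the legs' outer faces on the other axis.

Two stools sit around the table at the −y, +y sides.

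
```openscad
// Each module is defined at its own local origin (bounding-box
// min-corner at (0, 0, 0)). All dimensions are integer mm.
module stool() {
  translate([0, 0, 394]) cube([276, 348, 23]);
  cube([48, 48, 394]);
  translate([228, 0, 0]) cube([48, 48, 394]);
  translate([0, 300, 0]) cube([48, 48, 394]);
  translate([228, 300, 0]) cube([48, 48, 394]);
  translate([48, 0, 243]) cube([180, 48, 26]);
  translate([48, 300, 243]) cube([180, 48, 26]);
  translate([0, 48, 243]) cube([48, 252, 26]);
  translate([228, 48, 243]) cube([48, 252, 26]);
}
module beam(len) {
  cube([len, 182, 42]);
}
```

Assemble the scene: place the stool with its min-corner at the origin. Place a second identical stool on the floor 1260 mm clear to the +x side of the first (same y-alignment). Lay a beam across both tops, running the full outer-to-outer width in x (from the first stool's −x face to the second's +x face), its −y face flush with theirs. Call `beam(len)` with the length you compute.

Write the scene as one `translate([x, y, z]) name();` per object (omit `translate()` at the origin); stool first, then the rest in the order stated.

stool();
translate([1536, 0, 0]) stool();
translate([0, 0, 417]) beam(1812);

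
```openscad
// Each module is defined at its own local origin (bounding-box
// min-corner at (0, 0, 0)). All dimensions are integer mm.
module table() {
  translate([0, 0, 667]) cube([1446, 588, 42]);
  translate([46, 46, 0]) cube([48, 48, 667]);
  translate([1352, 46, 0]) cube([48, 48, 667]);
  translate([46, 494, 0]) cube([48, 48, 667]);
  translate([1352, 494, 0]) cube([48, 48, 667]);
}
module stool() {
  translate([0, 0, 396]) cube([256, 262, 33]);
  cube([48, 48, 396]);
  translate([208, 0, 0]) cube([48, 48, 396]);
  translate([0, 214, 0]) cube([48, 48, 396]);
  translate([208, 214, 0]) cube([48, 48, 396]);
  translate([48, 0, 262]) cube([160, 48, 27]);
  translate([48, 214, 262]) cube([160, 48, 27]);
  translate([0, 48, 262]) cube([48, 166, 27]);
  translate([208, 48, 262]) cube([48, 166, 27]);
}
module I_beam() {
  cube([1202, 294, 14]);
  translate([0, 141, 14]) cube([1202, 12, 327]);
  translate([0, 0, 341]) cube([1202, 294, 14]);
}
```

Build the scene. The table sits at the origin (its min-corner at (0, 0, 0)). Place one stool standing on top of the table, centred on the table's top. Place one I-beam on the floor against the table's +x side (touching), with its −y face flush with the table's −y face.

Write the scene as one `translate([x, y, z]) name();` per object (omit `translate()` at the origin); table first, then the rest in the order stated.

table();
translate([595, 163, 709]) stool();
translate([1446, 0, 0]) I_beam();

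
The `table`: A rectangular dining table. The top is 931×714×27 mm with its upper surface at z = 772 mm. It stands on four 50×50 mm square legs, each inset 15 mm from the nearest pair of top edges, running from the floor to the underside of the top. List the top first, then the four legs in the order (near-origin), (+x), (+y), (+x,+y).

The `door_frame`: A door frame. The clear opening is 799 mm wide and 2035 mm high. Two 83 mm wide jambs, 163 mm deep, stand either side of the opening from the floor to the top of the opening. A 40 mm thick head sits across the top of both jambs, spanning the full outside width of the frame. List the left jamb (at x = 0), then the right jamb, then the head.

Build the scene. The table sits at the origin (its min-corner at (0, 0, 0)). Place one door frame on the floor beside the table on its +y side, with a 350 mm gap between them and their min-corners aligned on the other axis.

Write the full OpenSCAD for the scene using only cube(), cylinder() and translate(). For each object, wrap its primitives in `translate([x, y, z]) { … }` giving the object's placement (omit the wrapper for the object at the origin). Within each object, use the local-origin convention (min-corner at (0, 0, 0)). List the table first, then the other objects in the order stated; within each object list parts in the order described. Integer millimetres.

translate([0, 0, 745]) cube([931, 714, 27]);
translate([15, 15, 0]) cube([50, 50, 745]);
translate([866, 15, 0]) cube([50, 50, 745]);
translate([15, 649, 0]) cube([50, 50, 745]);
translate([866, 649, 0]) cube([50, 50, 745]);
translate([0, 1064, 0]) {
  cube([83, 163, 2035]);
  translate([882, 0, 0]) cube([83, 163, 2035]);
  translate([0, 0, 2035]) cube([965, 163, 40]);
}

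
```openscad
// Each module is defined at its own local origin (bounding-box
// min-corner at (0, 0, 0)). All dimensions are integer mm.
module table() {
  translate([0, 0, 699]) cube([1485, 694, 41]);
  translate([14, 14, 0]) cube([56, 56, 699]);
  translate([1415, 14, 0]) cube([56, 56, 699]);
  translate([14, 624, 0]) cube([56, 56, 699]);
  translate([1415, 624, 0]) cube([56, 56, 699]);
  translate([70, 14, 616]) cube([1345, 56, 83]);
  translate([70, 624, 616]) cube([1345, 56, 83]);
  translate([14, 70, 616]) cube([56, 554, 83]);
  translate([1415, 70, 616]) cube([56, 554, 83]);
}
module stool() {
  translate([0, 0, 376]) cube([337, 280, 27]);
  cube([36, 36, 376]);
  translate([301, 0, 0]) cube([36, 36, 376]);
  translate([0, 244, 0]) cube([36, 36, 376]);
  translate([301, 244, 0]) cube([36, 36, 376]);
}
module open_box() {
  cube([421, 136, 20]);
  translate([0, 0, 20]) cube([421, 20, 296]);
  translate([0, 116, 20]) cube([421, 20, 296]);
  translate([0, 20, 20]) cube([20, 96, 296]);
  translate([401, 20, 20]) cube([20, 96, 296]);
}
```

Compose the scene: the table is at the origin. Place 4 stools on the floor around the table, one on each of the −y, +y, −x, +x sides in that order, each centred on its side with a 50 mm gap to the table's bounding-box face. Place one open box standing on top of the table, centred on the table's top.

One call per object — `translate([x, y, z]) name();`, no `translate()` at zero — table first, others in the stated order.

table();
translate([574, -330, 0]) stool();
translate([574, 744, 0]) stool();
translate([-387, 207, 0]) stool();
translate([1535, 207, 0]) stool();
translate([532, 279, 740]) open_box();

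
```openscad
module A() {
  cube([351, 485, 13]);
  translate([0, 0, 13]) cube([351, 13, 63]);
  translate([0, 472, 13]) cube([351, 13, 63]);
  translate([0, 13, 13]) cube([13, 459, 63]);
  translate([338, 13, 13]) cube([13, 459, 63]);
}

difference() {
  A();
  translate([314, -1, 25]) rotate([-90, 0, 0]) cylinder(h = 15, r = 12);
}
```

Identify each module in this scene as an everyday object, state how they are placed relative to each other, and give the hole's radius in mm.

A is an open box. The open box has a circular hole through its front wall. The hole's radius is 12 mm.

The subtracted cylinder has r = 12 mm.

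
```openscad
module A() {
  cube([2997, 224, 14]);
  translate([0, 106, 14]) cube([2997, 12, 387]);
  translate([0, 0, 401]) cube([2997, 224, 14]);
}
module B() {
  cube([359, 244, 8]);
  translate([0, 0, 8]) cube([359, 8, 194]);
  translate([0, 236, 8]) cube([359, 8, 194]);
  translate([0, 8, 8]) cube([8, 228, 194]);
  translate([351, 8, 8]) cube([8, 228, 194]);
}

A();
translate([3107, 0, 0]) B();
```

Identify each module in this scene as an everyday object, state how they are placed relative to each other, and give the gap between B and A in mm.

A is an I-beam. B is an open box. The open box is on the floor beside the I-beam on its +x side. The gap between the open box and the I-beam is 110 mm.

The open box's nearest face is 110 mm from the I-beam's +x face.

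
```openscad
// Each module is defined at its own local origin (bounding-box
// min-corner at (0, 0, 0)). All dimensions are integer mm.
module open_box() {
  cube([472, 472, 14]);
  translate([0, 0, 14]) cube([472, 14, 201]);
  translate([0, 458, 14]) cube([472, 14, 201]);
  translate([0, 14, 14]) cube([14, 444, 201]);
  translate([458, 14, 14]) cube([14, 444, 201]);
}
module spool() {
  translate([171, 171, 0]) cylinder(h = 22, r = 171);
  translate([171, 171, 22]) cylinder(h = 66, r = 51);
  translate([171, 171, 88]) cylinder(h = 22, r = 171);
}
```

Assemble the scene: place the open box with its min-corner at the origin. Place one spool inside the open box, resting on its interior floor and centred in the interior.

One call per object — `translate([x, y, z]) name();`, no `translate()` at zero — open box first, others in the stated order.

open_box();
translate([65, 65, 14]) spool();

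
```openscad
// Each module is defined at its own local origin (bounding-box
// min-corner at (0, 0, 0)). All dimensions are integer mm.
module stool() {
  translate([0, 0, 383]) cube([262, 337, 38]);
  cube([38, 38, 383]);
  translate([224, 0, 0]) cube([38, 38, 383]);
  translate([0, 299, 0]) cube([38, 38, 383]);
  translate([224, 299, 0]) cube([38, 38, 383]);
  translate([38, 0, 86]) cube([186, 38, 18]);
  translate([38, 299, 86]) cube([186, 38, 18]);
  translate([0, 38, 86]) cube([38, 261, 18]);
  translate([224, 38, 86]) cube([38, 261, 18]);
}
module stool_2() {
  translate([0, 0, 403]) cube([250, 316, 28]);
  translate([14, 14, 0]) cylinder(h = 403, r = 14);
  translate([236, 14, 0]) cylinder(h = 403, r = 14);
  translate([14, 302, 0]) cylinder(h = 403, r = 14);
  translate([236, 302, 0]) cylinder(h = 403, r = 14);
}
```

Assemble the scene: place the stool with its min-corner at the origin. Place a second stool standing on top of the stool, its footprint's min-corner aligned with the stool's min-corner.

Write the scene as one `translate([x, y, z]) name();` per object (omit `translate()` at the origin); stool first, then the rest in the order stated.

stool();
translate([0, 0, 421]) stool_2();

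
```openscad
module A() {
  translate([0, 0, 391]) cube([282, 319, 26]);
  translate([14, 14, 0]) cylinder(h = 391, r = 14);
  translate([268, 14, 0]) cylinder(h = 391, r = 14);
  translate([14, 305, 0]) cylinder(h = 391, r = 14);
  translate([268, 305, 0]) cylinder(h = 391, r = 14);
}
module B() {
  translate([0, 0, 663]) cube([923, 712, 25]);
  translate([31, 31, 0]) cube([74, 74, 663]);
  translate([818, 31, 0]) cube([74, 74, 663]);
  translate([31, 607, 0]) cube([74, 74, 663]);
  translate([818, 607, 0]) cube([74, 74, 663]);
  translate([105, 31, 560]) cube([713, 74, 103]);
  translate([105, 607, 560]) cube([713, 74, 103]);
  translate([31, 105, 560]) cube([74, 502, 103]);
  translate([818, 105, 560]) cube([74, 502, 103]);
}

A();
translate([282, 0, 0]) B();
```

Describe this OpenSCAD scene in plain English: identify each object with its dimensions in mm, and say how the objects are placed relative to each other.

A is a four-legged stool. The seat is 282×319 mm, 26 mm thick, top at z = 417 mm. It stands on four round legs, each 28 mm in diameter, from z = 0 to the seat underside, each leg's axis is inset half a diameter from the nearest pair of seat edges (so the leg's bounding box is flush with the corner).

B is a table: top 923 mm (x) × 712 mm (y), 25 mm thick, upper face at z = 688 mm, on four 74×74 mm square legs, each inset 31 mm from the nearest pair of top edges, running from z = 0 to the bottom of the top. Four apron rails, 74 mm thick and 103 mm tall, run between adjacent legs with their top edges flush with the underside of the top and their outer faces flush with the legs' outer faces.

The table is against the stool's +x side, with their −y faces flush.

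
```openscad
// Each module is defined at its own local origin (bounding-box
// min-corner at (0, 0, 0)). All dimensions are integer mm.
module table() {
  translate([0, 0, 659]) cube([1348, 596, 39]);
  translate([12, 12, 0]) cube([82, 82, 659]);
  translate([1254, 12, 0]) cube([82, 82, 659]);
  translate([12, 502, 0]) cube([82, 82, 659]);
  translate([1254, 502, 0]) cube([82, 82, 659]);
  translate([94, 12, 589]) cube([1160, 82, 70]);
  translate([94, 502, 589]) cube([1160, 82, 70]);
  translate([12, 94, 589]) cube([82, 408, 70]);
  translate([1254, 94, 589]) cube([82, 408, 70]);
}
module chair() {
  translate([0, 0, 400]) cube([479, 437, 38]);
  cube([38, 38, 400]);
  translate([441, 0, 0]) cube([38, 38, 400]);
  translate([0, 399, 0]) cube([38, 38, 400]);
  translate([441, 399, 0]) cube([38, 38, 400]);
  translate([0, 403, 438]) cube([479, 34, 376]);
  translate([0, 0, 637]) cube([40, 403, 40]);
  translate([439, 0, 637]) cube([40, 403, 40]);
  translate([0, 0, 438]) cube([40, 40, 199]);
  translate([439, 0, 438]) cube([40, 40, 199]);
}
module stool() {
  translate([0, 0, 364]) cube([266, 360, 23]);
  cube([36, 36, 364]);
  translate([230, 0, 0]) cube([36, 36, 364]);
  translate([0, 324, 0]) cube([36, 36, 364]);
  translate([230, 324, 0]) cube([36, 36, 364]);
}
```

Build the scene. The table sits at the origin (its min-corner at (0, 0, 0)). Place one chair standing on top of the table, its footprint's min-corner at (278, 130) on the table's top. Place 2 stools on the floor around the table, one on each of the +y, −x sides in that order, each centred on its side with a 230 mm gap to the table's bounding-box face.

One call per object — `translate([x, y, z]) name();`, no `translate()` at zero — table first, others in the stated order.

table();
translate([278, 130, 698]) chair();
translate([541, 826, 0]) stool();
translate([-496, 118, 0]) stool();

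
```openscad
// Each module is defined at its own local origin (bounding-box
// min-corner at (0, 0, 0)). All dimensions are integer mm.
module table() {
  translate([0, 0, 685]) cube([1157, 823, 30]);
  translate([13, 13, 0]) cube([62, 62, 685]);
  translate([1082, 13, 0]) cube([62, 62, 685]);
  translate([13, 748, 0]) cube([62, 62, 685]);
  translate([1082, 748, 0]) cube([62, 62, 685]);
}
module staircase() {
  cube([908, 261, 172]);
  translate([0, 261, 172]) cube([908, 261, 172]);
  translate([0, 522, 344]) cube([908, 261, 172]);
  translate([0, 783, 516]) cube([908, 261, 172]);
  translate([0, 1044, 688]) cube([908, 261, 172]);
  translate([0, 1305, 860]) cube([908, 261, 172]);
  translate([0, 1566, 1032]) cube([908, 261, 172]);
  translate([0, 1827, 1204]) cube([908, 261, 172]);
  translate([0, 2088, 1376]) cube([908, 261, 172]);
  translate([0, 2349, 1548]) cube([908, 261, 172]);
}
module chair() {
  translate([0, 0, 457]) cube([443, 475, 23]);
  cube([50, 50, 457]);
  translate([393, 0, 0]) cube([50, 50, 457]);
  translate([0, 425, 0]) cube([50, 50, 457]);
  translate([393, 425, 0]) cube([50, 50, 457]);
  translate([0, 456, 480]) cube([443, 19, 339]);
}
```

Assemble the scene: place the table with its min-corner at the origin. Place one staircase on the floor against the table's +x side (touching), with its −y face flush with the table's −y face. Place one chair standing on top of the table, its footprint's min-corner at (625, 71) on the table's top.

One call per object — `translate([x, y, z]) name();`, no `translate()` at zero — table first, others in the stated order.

table();
translate([1157, 0, 0]) staircase();
translate([625, 71, 715]) chair();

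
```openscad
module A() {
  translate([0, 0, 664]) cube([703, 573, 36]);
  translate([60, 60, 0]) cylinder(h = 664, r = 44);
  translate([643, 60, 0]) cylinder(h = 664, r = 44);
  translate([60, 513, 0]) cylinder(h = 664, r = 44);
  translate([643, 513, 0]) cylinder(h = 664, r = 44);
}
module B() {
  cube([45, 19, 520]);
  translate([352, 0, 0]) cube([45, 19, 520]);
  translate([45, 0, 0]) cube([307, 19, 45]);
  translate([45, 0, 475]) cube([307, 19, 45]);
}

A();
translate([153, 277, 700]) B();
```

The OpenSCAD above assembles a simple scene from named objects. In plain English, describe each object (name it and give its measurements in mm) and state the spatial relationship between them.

A is a table: top 703 mm (x) × 573 mm (y), 36 mm thick, upper face at z = 700 mm, on four round legs of 88 mm diameter, each leg's bounding box inset 16 mm from the nearest pair of top edges, running from z = 0 to the bottom of the top.

B is a picture frame with a 307×430 mm rectangular opening (x by z) and a uniform 45 mm border on every side. Frame depth is 19 mm along y. It is built from two vertical stiles running the full outside height and two horizontal rails spanning the gap between the stiles.

The picture frame is on top of the table, centred.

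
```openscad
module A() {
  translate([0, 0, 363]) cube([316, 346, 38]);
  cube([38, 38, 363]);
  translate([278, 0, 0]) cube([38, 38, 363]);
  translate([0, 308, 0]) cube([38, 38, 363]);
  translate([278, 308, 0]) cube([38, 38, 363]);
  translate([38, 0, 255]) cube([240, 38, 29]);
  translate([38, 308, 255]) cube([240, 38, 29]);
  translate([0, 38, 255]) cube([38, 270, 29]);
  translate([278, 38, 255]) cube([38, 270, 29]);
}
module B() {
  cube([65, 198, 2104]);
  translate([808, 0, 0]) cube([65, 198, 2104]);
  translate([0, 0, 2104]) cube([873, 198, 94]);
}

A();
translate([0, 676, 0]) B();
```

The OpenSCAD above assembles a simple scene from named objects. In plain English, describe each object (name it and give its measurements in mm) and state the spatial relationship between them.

A is a four-legged stool. The seat is 316×346 mm, 38 mm thick, top at z = 401 mm. It stands on four square legs, each 38×38 mm in cross-section, from z = 0 to the seat underside, each flush with a corner of the seat. Four stretchers, 38 mm wide and 29 mm tall, connect adjacent legs with their undersides at z = 255 mm, each running between the inner faces of the legs it joins and aligned with the legs' outer faces on the other axis.

B is a rectangular door frame: two vertical jambs of 65×198 mm section, 2104 mm tall, with a clear opening 743 mm wide between their inner faces. A header 94 mm tall and 198 mm deep lies on top of the jambs and spans the full outside width.

The door frame is on the floor beside the stool on its +y side.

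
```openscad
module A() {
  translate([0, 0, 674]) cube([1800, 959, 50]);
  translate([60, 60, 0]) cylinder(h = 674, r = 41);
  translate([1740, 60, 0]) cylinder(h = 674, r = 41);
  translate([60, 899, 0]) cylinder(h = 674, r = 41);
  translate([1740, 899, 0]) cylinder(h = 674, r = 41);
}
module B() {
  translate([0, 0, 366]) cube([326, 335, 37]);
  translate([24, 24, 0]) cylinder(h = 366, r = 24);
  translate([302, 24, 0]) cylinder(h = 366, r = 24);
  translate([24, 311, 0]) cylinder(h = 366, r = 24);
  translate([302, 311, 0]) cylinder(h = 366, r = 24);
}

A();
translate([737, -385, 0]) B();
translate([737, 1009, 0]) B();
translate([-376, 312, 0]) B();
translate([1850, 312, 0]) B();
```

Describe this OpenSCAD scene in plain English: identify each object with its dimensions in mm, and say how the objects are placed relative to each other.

A is a table with a 1800×959 mm rectangular top, 50 mm thick, top surface at z = 724 mm, supported by four round legs of 82 mm diameter, each leg's bounding box inset 19 mm from the nearest pair of top edges, running from the floor.

B is a four-legged stool. The seat is a 326×335×37 mm slab whose top surface is at z = 403 mm; four round legs, each 48 mm in diameter, run from the floor (z = 0) to the underside of the seat, each leg's axis is inset half a diameter from the nearest pair of seat edges (so the leg's bounding box is flush with the corner).

Four stools sit around the table at the −y, +y, −x, +x sides.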